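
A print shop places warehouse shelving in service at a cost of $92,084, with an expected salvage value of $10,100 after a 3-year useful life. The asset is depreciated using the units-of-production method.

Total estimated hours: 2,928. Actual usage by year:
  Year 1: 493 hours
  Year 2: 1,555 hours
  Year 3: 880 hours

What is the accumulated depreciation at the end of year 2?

$57,344

Depreciable base = $92,084 − $10,100 = $81,984.
Rate = $81,984 / 2,928 hours = $28 per hour.
Year 1: 493 × $28 = $13,804. Book value $78,280.
Year 2: 1,555 × $28 = $43,540. Book value $34,740.
Accumulated through year 2 = $92,084 − $34,740 = $57,344.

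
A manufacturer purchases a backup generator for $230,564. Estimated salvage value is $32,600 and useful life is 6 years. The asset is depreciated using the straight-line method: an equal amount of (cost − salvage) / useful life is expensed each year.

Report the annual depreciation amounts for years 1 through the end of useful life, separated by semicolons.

$32,994; $32,994; $32,994; $32,994; $32,994; $32,994

Depreciable base = $230,564 − $32,600 = $197,964.
Annual expense = $197,964 / 6 = $32,994.
End of year 1: book value $197,570.
End of year 2: book value $164,576.
End of year 3: book value $131,582.
End of year 4: book value $98,588.
End of year 5: book value $65,594.
End of year 6: book value $32,600.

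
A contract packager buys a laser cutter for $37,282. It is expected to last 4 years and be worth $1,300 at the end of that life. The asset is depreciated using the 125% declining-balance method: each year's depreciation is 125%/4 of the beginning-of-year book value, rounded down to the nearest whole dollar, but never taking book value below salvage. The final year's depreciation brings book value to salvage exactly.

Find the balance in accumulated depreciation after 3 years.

Depreciable base = $37,282 − $1,300 = $35,982.
Year 1: ⌊$37,282 × 125%/4⌋ = $11,650. Book value $25,632.
Year 2: ⌊$25,632 × 125%/4⌋ = $8,010. Book value $17,622.
Year 3: ⌊$17,622 × 125%/4⌋ = $5,506. Book value $12,116.
Accumulated through year 3 = $37,282 − $12,116 = $25,166.

$25,166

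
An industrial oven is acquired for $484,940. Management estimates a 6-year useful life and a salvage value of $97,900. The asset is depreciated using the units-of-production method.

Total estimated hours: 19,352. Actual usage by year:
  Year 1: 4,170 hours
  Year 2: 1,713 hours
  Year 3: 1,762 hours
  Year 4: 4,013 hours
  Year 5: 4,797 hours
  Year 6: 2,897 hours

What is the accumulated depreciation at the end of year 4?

$233,160

Depreciable base = $484,940 − $97,900 = $387,040.
Rate = $387,040 / 19,352 hours = $20 per hour.
Year 1: 4,170 × $20 = $83,400. Book value $401,540.
Year 2: 1,713 × $20 = $34,260. Book value $367,280.
Year 3: 1,762 × $20 = $35,240. Book value $332,040.
Year 4: 4,013 × $20 = $80,260. Book value $251,780.
Accumulated through year 4 = $484,940 − $251,780 = $233,160.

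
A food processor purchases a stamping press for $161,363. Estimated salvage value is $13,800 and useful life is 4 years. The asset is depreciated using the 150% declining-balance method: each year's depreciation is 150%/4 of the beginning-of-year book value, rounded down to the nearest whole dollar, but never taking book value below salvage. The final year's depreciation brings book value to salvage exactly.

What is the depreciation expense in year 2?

$37,819

Depreciable base = $161,363 − $13,800 = $147,563.
Year 1: ⌊$161,363 × 150%/4⌋ = $60,511. Book value $100,852.
Year 2: ⌊$100,852 × 150%/4⌋ = $37,819. Book value $63,033.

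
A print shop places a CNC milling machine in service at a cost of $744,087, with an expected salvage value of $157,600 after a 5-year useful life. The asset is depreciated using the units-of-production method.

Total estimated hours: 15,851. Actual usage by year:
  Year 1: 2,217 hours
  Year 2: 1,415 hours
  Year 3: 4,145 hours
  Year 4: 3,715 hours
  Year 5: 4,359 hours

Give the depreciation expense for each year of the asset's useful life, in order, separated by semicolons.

Depreciable base = $744,087 − $157,600 = $586,487.
Rate = $586,487 / 15,851 hours = $37 per hour.
Year 1: 2,217 × $37 = $82,029. Book value $662,058.
Year 2: 1,415 × $37 = $52,355. Book value $609,703.
Year 3: 4,145 × $37 = $153,365. Book value $456,338.
Year 4: 3,715 × $37 = $137,455. Book value $318,883.
Year 5: 4,359 × $37 = $161,283. Book value $157,600.

$82,029; $52,355; $153,365; $137,455; $161,283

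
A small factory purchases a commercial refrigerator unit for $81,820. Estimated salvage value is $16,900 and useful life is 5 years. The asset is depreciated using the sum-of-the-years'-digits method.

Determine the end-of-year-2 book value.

$42,868

Depreciable base = $81,820 − $16,900 = $64,920.
Sum of the years' digits = 5+4+3+2+1 = 15.
Year 1: $64,920 × 5/15 = $21,640. Book value $60,180.
Year 2: $64,920 × 4/15 = $17,312. Book value $42,868.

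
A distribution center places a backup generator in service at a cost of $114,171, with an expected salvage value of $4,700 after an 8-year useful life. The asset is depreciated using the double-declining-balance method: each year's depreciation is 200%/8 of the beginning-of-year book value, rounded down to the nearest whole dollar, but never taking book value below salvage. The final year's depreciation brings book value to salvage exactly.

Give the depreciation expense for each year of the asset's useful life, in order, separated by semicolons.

$28,542; $21,407; $16,055; $12,041; $9,031; $6,773; $5,080; $10,542

Depreciable base = $114,171 − $4,700 = $109,471.
Year 1: ⌊$114,171 × 200%/8⌋ = $28,542. Book value $85,629.
Year 2: ⌊$85,629 × 200%/8⌋ = $21,407. Book value $64,222.
Year 3: ⌊$64,222 × 200%/8⌋ = $16,055. Book value $48,167.
Year 4: ⌊$48,167 × 200%/8⌋ = $12,041. Book value $36,126.
Year 5: ⌊$36,126 × 200%/8⌋ = $9,031. Book value $27,095.
Year 6: ⌊$27,095 × 200%/8⌋ = $6,773. Book value $20,322.
Year 7: ⌊$20,322 × 200%/8⌋ = $5,080. Book value $15,242.
Year 8 (final): $15,242 − $4,700 = $10,542. Book value $4,700.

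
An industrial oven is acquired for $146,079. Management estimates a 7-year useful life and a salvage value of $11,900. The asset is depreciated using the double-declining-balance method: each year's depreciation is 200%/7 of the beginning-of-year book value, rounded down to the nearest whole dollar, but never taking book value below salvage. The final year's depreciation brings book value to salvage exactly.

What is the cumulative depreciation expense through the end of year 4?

Depreciable base = $146,079 − $11,900 = $134,179.
Year 1: ⌊$146,079 × 200%/7⌋ = $41,736. Book value $104,343.
Year 2: ⌊$104,343 × 200%/7⌋ = $29,812. Book value $74,531.
Year 3: ⌊$74,531 × 200%/7⌋ = $21,294. Book value $53,237.
Year 4: ⌊$53,237 × 200%/7⌋ = $15,210. Book value $38,027.
Accumulated through year 4 = $146,079 − $38,027 = $108,052.

$108,052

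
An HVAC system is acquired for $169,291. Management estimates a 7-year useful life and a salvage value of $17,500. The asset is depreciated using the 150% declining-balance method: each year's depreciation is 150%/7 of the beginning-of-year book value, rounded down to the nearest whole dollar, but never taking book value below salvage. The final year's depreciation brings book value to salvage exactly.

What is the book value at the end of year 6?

Depreciable base = $169,291 − $17,500 = $151,791.
Year 1: ⌊$169,291 × 150%/7⌋ = $36,276. Book value $133,015.
Year 2: ⌊$133,015 × 150%/7⌋ = $28,503. Book value $104,512.
Year 3: ⌊$104,512 × 150%/7⌋ = $22,395. Book value $82,117.
Year 4: ⌊$82,117 × 150%/7⌋ = $17,596. Book value $64,521.
Year 5: ⌊$64,521 × 150%/7⌋ = $13,825. Book value $50,696.
Year 6: ⌊$50,696 × 150%/7⌋ = $10,863. Book value $39,833.

$39,833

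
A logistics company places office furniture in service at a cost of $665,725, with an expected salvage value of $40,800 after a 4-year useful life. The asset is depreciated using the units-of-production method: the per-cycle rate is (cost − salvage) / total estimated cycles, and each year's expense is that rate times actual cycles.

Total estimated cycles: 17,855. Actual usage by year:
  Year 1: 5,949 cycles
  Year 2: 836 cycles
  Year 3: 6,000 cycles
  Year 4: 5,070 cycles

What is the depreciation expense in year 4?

Depreciable base = $665,725 − $40,800 = $624,925.
Rate = $624,925 / 17,855 cycles = $35 per cycle.
Year 1: 5,949 × $35 = $208,215. Book value $457,510.
Year 2: 836 × $35 = $29,260. Book value $428,250.
Year 3: 6,000 × $35 = $210,000. Book value $218,250.
Year 4: 5,070 × $35 = $177,450. Book value $40,800.

$177,450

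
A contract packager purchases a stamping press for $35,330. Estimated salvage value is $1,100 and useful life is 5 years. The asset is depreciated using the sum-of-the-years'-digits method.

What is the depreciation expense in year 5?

$2,282

Depreciable base = $35,330 − $1,100 = $34,230.
Sum of the years' digits = 5+4+3+2+1 = 15.
Year 1: $34,230 × 5/15 = $11,410. Book value $23,920.
Year 2: $34,230 × 4/15 = $9,128. Book value $14,792.
Year 3: $34,230 × 3/15 = $6,846. Book value $7,946.
Year 4: $34,230 × 2/15 = $4,564. Book value $3,382.
Year 5: $34,230 × 1/15 = $2,282. Book value $1,100.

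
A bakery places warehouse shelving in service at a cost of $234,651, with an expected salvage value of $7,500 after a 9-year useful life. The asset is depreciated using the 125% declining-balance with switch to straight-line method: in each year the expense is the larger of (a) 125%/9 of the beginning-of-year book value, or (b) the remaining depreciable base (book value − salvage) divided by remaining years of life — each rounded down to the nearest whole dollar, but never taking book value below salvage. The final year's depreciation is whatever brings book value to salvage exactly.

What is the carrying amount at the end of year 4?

$126,110

Depreciable base = $234,651 − $7,500 = $227,151.
Year 1: DB = ⌊$234,651 × 125%/9⌋ = $32,590; SL = ⌊$227,151/9⌋ = $25,239 → take DB $32,590. Book value $202,061.
Year 2: DB = ⌊$202,061 × 125%/9⌋ = $28,064; SL = ⌊$194,561/8⌋ = $24,320 → take DB $28,064. Book value $173,997.
Year 3: DB = ⌊$173,997 × 125%/9⌋ = $24,166; SL = ⌊$166,497/7⌋ = $23,785 → take DB $24,166. Book value $149,831.
Year 4: DB = ⌊$149,831 × 125%/9⌋ = $20,809; SL = ⌊$142,331/6⌋ = $23,721 → take SL $23,721. Book value $126,110.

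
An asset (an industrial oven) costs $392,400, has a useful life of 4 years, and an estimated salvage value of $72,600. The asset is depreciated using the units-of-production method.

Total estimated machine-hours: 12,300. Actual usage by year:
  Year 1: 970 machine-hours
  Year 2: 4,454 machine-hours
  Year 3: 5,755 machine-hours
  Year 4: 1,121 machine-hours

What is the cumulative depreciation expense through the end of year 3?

$290,654

Depreciable base = $392,400 − $72,600 = $319,800.
Rate = $319,800 / 12,300 machine-hours = $26 per machine-hour.
Year 1: 970 × $26 = $25,220. Book value $367,180.
Year 2: 4,454 × $26 = $115,804. Book value $251,376.
Year 3: 5,755 × $26 = $149,630. Book value $101,746.
Accumulated through year 3 = $392,400 − $101,746 = $290,654.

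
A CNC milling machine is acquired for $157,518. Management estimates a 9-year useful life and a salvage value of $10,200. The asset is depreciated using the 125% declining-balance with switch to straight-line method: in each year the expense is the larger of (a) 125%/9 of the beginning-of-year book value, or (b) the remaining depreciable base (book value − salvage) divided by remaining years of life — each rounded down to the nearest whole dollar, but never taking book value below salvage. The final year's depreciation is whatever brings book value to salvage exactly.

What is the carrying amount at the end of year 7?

Depreciable base = $157,518 − $10,200 = $147,318.
Year 1: DB = ⌊$157,518 × 125%/9⌋ = $21,877; SL = ⌊$147,318/9⌋ = $16,368 → take DB $21,877. Book value $135,641.
Year 2: DB = ⌊$135,641 × 125%/9⌋ = $18,839; SL = ⌊$125,441/8⌋ = $15,680 → take DB $18,839. Book value $116,802.
Year 3: DB = ⌊$116,802 × 125%/9⌋ = $16,222; SL = ⌊$106,602/7⌋ = $15,228 → take DB $16,222. Book value $100,580.
Year 4: DB = ⌊$100,580 × 125%/9⌋ = $13,969; SL = ⌊$90,380/6⌋ = $15,063 → take SL $15,063. Book value $85,517.
Year 5: DB = ⌊$85,517 × 125%/9⌋ = $11,877; SL = ⌊$75,317/5⌋ = $15,063 → take SL $15,063. Book value $70,454.
Year 6: DB = ⌊$70,454 × 125%/9⌋ = $9,785; SL = ⌊$60,254/4⌋ = $15,063 → take SL $15,063. Book value $55,391.
Year 7: DB = ⌊$55,391 × 125%/9⌋ = $7,693; SL = ⌊$45,191/3⌋ = $15,063 → take SL $15,063. Book value $40,328.

$40,328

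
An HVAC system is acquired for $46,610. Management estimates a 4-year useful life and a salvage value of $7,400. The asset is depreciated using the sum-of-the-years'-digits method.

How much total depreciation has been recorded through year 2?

Depreciable base = $46,610 − $7,400 = $39,210.
Sum of the years' digits = 4+3+2+1 = 10.
Year 1: $39,210 × 4/10 = $15,684. Book value $30,926.
Year 2: $39,210 × 3/10 = $11,763. Book value $19,163.
Accumulated through year 2 = $46,610 − $19,163 = $27,447.

$27,447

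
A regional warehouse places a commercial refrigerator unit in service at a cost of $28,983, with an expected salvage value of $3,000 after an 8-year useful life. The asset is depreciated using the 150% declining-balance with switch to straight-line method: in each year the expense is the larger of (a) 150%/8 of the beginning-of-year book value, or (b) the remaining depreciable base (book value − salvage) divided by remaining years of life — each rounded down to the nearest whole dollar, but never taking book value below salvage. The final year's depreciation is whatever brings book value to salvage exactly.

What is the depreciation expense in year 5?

$2,408

Depreciable base = $28,983 − $3,000 = $25,983.
Year 1: DB = ⌊$28,983 × 150%/8⌋ = $5,434; SL = ⌊$25,983/8⌋ = $3,247 → take DB $5,434. Book value $23,549.
Year 2: DB = ⌊$23,549 × 150%/8⌋ = $4,415; SL = ⌊$20,549/7⌋ = $2,935 → take DB $4,415. Book value $19,134.
Year 3: DB = ⌊$19,134 × 150%/8⌋ = $3,587; SL = ⌊$16,134/6⌋ = $2,689 → take DB $3,587. Book value $15,547.
Year 4: DB = ⌊$15,547 × 150%/8⌋ = $2,915; SL = ⌊$12,547/5⌋ = $2,509 → take DB $2,915. Book value $12,632.
Year 5: DB = ⌊$12,632 × 150%/8⌋ = $2,368; SL = ⌊$9,632/4⌋ = $2,408 → take SL $2,408. Book value $10,224.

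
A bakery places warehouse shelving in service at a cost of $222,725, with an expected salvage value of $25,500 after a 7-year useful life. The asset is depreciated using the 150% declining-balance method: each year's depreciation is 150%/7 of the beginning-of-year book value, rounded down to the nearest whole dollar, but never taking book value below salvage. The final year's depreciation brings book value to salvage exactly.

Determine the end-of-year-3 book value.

Depreciable base = $222,725 − $25,500 = $197,225.
Year 1: ⌊$222,725 × 150%/7⌋ = $47,726. Book value $174,999.
Year 2: ⌊$174,999 × 150%/7⌋ = $37,499. Book value $137,500.
Year 3: ⌊$137,500 × 150%/7⌋ = $29,464. Book value $108,036.

$108,036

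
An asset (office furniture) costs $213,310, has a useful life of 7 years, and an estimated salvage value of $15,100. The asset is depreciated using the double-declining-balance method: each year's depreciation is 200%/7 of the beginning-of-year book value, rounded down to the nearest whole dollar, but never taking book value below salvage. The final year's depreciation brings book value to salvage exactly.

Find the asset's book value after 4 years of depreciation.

$55,528

Depreciable base = $213,310 − $15,100 = $198,210.
Year 1: ⌊$213,310 × 200%/7⌋ = $60,945. Book value $152,365.
Year 2: ⌊$152,365 × 200%/7⌋ = $43,532. Book value $108,833.
Year 3: ⌊$108,833 × 200%/7⌋ = $31,095. Book value $77,738.
Year 4: ⌊$77,738 × 200%/7⌋ = $22,210. Book value $55,528.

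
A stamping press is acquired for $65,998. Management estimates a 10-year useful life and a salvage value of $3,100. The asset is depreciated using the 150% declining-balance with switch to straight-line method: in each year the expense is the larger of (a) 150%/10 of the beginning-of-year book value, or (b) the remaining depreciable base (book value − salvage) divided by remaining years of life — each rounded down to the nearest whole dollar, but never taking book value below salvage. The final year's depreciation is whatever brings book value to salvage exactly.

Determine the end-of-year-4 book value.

$34,454

Depreciable base = $65,998 − $3,100 = $62,898.
Year 1: DB = ⌊$65,998 × 150%/10⌋ = $9,899; SL = ⌊$62,898/10⌋ = $6,289 → take DB $9,899. Book value $56,099.
Year 2: DB = ⌊$56,099 × 150%/10⌋ = $8,414; SL = ⌊$52,999/9⌋ = $5,888 → take DB $8,414. Book value $47,685.
Year 3: DB = ⌊$47,685 × 150%/10⌋ = $7,152; SL = ⌊$44,585/8⌋ = $5,573 → take DB $7,152. Book value $40,533.
Year 4: DB = ⌊$40,533 × 150%/10⌋ = $6,079; SL = ⌊$37,433/7⌋ = $5,347 → take DB $6,079. Book value $34,454.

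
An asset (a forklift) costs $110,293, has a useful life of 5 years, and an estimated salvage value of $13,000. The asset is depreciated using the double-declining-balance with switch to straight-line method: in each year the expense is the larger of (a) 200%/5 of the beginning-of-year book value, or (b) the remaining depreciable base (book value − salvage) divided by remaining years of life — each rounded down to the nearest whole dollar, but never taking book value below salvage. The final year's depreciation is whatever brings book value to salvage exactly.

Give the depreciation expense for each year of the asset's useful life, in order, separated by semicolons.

$44,117; $26,470; $15,882; $9,529; $1,295

Depreciable base = $110,293 − $13,000 = $97,293.
Year 1: DB = ⌊$110,293 × 200%/5⌋ = $44,117; SL = ⌊$97,293/5⌋ = $19,458 → take DB $44,117. Book value $66,176.
Year 2: DB = ⌊$66,176 × 200%/5⌋ = $26,470; SL = ⌊$53,176/4⌋ = $13,294 → take DB $26,470. Book value $39,706.
Year 3: DB = ⌊$39,706 × 200%/5⌋ = $15,882; SL = ⌊$26,706/3⌋ = $8,902 → take DB $15,882. Book value $23,824.
Year 4: DB = ⌊$23,824 × 200%/5⌋ = $9,529; SL = ⌊$10,824/2⌋ = $5,412 → take DB $9,529. Book value $14,295.
Year 5 (final): $14,295 − $13,000 = $1,295. Book value $13,000.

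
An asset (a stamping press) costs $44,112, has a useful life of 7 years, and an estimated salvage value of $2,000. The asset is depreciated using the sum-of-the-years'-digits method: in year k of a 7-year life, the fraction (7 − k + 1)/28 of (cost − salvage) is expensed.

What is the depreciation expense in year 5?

Depreciable base = $44,112 − $2,000 = $42,112.
Sum of the years' digits = 7+6+5+4+3+2+1 = 28.
Year 1: $42,112 × 7/28 = $10,528. Book value $33,584.
Year 2: $42,112 × 6/28 = $9,024. Book value $24,560.
Year 3: $42,112 × 5/28 = $7,520. Book value $17,040.
Year 4: $42,112 × 4/28 = $6,016. Book value $11,024.
Year 5: $42,112 × 3/28 = $4,512. Book value $6,512.

$4,512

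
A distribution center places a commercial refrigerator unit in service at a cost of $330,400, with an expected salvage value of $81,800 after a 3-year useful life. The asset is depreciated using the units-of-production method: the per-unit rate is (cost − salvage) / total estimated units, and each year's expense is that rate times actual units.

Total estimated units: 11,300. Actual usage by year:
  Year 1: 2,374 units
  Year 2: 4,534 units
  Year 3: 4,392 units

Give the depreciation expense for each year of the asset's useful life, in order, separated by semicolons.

Depreciable base = $330,400 − $81,800 = $248,600.
Rate = $248,600 / 11,300 units = $22 per unit.
Year 1: 2,374 × $22 = $52,228. Book value $278,172.
Year 2: 4,534 × $22 = $99,748. Book value $178,424.
Year 3: 4,392 × $22 = $96,624. Book value $81,800.

$52,228; $99,748; $96,624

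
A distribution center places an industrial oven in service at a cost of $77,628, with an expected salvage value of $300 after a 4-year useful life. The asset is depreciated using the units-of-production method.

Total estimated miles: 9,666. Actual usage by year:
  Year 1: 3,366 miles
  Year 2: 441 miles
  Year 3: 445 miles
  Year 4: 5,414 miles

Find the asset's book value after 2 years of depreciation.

Depreciable base = $77,628 − $300 = $77,328.
Rate = $77,328 / 9,666 miles = $8 per mile.
Year 1: 3,366 × $8 = $26,928. Book value $50,700.
Year 2: 441 × $8 = $3,528. Book value $47,172.

$47,172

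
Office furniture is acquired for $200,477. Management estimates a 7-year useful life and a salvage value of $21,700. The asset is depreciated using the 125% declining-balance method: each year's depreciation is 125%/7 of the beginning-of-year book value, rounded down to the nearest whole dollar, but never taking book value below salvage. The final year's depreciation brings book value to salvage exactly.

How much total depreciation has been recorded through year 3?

$89,360

Depreciable base = $200,477 − $21,700 = $178,777.
Year 1: ⌊$200,477 × 125%/7⌋ = $35,799. Book value $164,678.
Year 2: ⌊$164,678 × 125%/7⌋ = $29,406. Book value $135,272.
Year 3: ⌊$135,272 × 125%/7⌋ = $24,155. Book value $111,117.
Accumulated through year 3 = $200,477 − $111,117 = $89,360.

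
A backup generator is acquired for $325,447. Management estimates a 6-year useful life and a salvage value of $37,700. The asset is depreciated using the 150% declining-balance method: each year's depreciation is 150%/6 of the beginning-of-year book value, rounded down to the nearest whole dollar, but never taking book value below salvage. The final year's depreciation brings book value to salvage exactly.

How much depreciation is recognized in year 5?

$25,743

Depreciable base = $325,447 − $37,700 = $287,747.
Year 1: ⌊$325,447 × 150%/6⌋ = $81,361. Book value $244,086.
Year 2: ⌊$244,086 × 150%/6⌋ = $61,021. Book value $183,065.
Year 3: ⌊$183,065 × 150%/6⌋ = $45,766. Book value $137,299.
Year 4: ⌊$137,299 × 150%/6⌋ = $34,324. Book value $102,975.
Year 5: ⌊$102,975 × 150%/6⌋ = $25,743. Book value $77,232.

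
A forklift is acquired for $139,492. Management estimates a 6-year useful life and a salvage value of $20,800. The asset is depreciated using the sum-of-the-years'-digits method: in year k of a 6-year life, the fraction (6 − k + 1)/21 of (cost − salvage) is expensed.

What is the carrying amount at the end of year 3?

Depreciable base = $139,492 − $20,800 = $118,692.
Sum of the years' digits = 6+5+4+3+2+1 = 21.
Year 1: $118,692 × 6/21 = $33,912. Book value $105,580.
Year 2: $118,692 × 5/21 = $28,260. Book value $77,320.
Year 3: $118,692 × 4/21 = $22,608. Book value $54,712.

$54,712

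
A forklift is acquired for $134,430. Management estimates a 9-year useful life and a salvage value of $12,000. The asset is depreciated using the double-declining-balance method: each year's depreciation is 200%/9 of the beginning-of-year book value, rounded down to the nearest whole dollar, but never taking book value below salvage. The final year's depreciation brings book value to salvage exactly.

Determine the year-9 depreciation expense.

$6,004

Depreciable base = $134,430 − $12,000 = $122,430.
Year 1: ⌊$134,430 × 200%/9⌋ = $29,873. Book value $104,557.
Year 2: ⌊$104,557 × 200%/9⌋ = $23,234. Book value $81,323.
Year 3: ⌊$81,323 × 200%/9⌋ = $18,071. Book value $63,252.
Year 4: ⌊$63,252 × 200%/9⌋ = $14,056. Book value $49,196.
Year 5: ⌊$49,196 × 200%/9⌋ = $10,932. Book value $38,264.
Year 6: ⌊$38,264 × 200%/9⌋ = $8,503. Book value $29,761.
Year 7: ⌊$29,761 × 200%/9⌋ = $6,613. Book value $23,148.
Year 8: ⌊$23,148 × 200%/9⌋ = $5,144. Book value $18,004.
Year 9 (final): $18,004 − $12,000 = $6,004. Book value $12,000.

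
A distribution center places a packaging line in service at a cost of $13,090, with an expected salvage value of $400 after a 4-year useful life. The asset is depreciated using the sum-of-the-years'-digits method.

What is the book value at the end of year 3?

$1,669

Depreciable base = $13,090 − $400 = $12,690.
Sum of the years' digits = 4+3+2+1 = 10.
Year 1: $12,690 × 4/10 = $5,076. Book value $8,014.
Year 2: $12,690 × 3/10 = $3,807. Book value $4,207.
Year 3: $12,690 × 2/10 = $2,538. Book value $1,669.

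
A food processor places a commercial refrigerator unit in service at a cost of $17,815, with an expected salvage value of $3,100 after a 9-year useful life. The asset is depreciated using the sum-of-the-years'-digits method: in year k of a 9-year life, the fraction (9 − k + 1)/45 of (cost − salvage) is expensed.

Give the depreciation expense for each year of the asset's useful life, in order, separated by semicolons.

Depreciable base = $17,815 − $3,100 = $14,715.
Sum of the years' digits = 9+8+7+6+5+4+3+2+1 = 45.
Year 1: $14,715 × 9/45 = $2,943. Book value $14,872.
Year 2: $14,715 × 8/45 = $2,616. Book value $12,256.
Year 3: $14,715 × 7/45 = $2,289. Book value $9,967.
Year 4: $14,715 × 6/45 = $1,962. Book value $8,005.
Year 5: $14,715 × 5/45 = $1,635. Book value $6,370.
Year 6: $14,715 × 4/45 = $1,308. Book value $5,062.
Year 7: $14,715 × 3/45 = $981. Book value $4,081.
Year 8: $14,715 × 2/45 = $654. Book value $3,427.
Year 9: $14,715 × 1/45 = $327. Book value $3,100.

$2,943; $2,616; $2,289; $1,962; $1,635; $1,308; $981; $654; $327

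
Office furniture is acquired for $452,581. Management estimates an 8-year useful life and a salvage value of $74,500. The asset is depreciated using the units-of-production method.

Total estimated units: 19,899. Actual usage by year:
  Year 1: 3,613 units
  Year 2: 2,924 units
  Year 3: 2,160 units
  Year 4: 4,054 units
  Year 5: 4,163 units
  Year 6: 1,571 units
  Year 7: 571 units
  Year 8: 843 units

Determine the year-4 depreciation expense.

$77,026

Depreciable base = $452,581 − $74,500 = $378,081.
Rate = $378,081 / 19,899 units = $19 per unit.
Year 1: 3,613 × $19 = $68,647. Book value $383,934.
Year 2: 2,924 × $19 = $55,556. Book value $328,378.
Year 3: 2,160 × $19 = $41,040. Book value $287,338.
Year 4: 4,054 × $19 = $77,026. Book value $210,312.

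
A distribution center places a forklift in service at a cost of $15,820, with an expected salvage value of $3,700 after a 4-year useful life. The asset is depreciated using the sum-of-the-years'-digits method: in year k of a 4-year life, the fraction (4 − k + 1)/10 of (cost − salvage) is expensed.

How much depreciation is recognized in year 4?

$1,212

Depreciable base = $15,820 − $3,700 = $12,120.
Sum of the years' digits = 4+3+2+1 = 10.
Year 1: $12,120 × 4/10 = $4,848. Book value $10,972.
Year 2: $12,120 × 3/10 = $3,636. Book value $7,336.
Year 3: $12,120 × 2/10 = $2,424. Book value $4,912.
Year 4: $12,120 × 1/10 = $1,212. Book value $3,700.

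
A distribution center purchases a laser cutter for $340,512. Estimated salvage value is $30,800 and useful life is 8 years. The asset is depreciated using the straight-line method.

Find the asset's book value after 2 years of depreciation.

$263,084

Depreciable base = $340,512 − $30,800 = $309,712.
Annual expense = $309,712 / 8 = $38,714.
End of year 1: book value $301,798.
End of year 2: book value $263,084.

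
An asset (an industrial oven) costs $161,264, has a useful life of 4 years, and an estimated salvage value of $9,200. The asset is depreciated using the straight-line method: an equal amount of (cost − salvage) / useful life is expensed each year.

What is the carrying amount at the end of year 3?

$47,216

Depreciable base = $161,264 − $9,200 = $152,064.
Annual expense = $152,064 / 4 = $38,016.
End of year 1: book value $123,248.
End of year 2: book value $85,232.
End of year 3: book value $47,216.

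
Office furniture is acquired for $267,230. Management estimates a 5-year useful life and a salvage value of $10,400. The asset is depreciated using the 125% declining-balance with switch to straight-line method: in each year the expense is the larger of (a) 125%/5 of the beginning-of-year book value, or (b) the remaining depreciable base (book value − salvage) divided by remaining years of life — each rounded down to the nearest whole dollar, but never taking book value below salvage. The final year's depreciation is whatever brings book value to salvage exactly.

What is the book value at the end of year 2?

Depreciable base = $267,230 − $10,400 = $256,830.
Year 1: DB = ⌊$267,230 × 125%/5⌋ = $66,807; SL = ⌊$256,830/5⌋ = $51,366 → take DB $66,807. Book value $200,423.
Year 2: DB = ⌊$200,423 × 125%/5⌋ = $50,105; SL = ⌊$190,023/4⌋ = $47,505 → take DB $50,105. Book value $150,318.

$150,318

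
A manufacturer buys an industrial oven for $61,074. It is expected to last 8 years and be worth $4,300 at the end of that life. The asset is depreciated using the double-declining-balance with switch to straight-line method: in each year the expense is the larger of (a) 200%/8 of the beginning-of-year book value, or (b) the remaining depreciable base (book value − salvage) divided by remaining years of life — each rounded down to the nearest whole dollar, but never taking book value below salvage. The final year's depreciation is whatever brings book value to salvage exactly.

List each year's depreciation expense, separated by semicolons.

$15,268; $11,451; $8,588; $6,441; $4,831; $3,623; $3,286; $3,286

Depreciable base = $61,074 − $4,300 = $56,774.
Year 1: DB = ⌊$61,074 × 200%/8⌋ = $15,268; SL = ⌊$56,774/8⌋ = $7,096 → take DB $15,268. Book value $45,806.
Year 2: DB = ⌊$45,806 × 200%/8⌋ = $11,451; SL = ⌊$41,506/7⌋ = $5,929 → take DB $11,451. Book value $34,355.
Year 3: DB = ⌊$34,355 × 200%/8⌋ = $8,588; SL = ⌊$30,055/6⌋ = $5,009 → take DB $8,588. Book value $25,767.
Year 4: DB = ⌊$25,767 × 200%/8⌋ = $6,441; SL = ⌊$21,467/5⌋ = $4,293 → take DB $6,441. Book value $19,326.
Year 5: DB = ⌊$19,326 × 200%/8⌋ = $4,831; SL = ⌊$15,026/4⌋ = $3,756 → take DB $4,831. Book value $14,495.
Year 6: DB = ⌊$14,495 × 200%/8⌋ = $3,623; SL = ⌊$10,195/3⌋ = $3,398 → take DB $3,623. Book value $10,872.
Year 7: DB = ⌊$10,872 × 200%/8⌋ = $2,718; SL = ⌊$6,572/2⌋ = $3,286 → take SL $3,286. Book value $7,586.
Year 8 (final): $7,586 − $4,300 = $3,286. Book value $4,300.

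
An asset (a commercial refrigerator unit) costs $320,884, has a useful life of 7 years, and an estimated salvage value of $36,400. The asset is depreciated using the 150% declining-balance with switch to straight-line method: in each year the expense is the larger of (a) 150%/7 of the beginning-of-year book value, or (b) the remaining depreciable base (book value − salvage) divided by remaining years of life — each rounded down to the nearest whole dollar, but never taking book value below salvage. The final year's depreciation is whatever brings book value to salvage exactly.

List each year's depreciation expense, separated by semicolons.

$68,760; $54,026; $42,449; $33,353; $28,632; $28,632; $28,632

Depreciable base = $320,884 − $36,400 = $284,484.
Year 1: DB = ⌊$320,884 × 150%/7⌋ = $68,760; SL = ⌊$284,484/7⌋ = $40,640 → take DB $68,760. Book value $252,124.
Year 2: DB = ⌊$252,124 × 150%/7⌋ = $54,026; SL = ⌊$215,724/6⌋ = $35,954 → take DB $54,026. Book value $198,098.
Year 3: DB = ⌊$198,098 × 150%/7⌋ = $42,449; SL = ⌊$161,698/5⌋ = $32,339 → take DB $42,449. Book value $155,649.
Year 4: DB = ⌊$155,649 × 150%/7⌋ = $33,353; SL = ⌊$119,249/4⌋ = $29,812 → take DB $33,353. Book value $122,296.
Year 5: DB = ⌊$122,296 × 150%/7⌋ = $26,206; SL = ⌊$85,896/3⌋ = $28,632 → take SL $28,632. Book value $93,664.
Year 6: DB = ⌊$93,664 × 150%/7⌋ = $20,070; SL = ⌊$57,264/2⌋ = $28,632 → take SL $28,632. Book value $65,032.
Year 7 (final): $65,032 − $36,400 = $28,632. Book value $36,400.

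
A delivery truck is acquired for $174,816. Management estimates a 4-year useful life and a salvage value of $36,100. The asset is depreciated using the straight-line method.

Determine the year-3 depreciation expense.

Depreciable base = $174,816 − $36,100 = $138,716.
Annual expense = $138,716 / 4 = $34,679.

$34,679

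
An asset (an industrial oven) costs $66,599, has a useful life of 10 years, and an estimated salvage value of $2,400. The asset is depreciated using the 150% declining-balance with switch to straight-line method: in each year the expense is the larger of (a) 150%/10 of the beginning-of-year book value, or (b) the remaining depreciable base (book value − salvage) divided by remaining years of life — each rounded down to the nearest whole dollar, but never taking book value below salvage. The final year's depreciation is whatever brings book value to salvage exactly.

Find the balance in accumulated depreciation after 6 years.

Depreciable base = $66,599 − $2,400 = $64,199.
Year 1: DB = ⌊$66,599 × 150%/10⌋ = $9,989; SL = ⌊$64,199/10⌋ = $6,419 → take DB $9,989. Book value $56,610.
Year 2: DB = ⌊$56,610 × 150%/10⌋ = $8,491; SL = ⌊$54,210/9⌋ = $6,023 → take DB $8,491. Book value $48,119.
Year 3: DB = ⌊$48,119 × 150%/10⌋ = $7,217; SL = ⌊$45,719/8⌋ = $5,714 → take DB $7,217. Book value $40,902.
Year 4: DB = ⌊$40,902 × 150%/10⌋ = $6,135; SL = ⌊$38,502/7⌋ = $5,500 → take DB $6,135. Book value $34,767.
Year 5: DB = ⌊$34,767 × 150%/10⌋ = $5,215; SL = ⌊$32,367/6⌋ = $5,394 → take SL $5,394. Book value $29,373.
Year 6: DB = ⌊$29,373 × 150%/10⌋ = $4,405; SL = ⌊$26,973/5⌋ = $5,394 → take SL $5,394. Book value $23,979.
Accumulated through year 6 = $66,599 − $23,979 = $42,620.

$42,620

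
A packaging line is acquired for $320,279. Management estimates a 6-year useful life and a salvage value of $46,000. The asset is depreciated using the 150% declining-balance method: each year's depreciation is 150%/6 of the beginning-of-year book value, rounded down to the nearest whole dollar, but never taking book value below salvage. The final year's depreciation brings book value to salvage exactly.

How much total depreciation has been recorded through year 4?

$218,939

Depreciable base = $320,279 − $46,000 = $274,279.
Year 1: ⌊$320,279 × 150%/6⌋ = $80,069. Book value $240,210.
Year 2: ⌊$240,210 × 150%/6⌋ = $60,052. Book value $180,158.
Year 3: ⌊$180,158 × 150%/6⌋ = $45,039. Book value $135,119.
Year 4: ⌊$135,119 × 150%/6⌋ = $33,779. Book value $101,340.
Accumulated through year 4 = $320,279 − $101,340 = $218,939.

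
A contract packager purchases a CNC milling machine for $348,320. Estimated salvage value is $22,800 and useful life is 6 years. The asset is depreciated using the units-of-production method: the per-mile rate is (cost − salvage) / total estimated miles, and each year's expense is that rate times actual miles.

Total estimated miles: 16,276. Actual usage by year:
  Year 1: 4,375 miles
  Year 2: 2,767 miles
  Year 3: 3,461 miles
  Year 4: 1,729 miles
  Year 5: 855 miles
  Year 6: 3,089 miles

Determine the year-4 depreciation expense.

$34,580

Depreciable base = $348,320 − $22,800 = $325,520.
Rate = $325,520 / 16,276 miles = $20 per mile.
Year 1: 4,375 × $20 = $87,500. Book value $260,820.
Year 2: 2,767 × $20 = $55,340. Book value $205,480.
Year 3: 3,461 × $20 = $69,220. Book value $136,260.
Year 4: 1,729 × $20 = $34,580. Book value $101,680.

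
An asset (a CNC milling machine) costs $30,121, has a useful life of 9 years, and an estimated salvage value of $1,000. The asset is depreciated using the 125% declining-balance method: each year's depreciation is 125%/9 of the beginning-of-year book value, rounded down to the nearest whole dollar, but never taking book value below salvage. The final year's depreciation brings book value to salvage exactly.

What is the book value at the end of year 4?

$16,563

Depreciable base = $30,121 − $1,000 = $29,121.
Year 1: ⌊$30,121 × 125%/9⌋ = $4,183. Book value $25,938.
Year 2: ⌊$25,938 × 125%/9⌋ = $3,602. Book value $22,336.
Year 3: ⌊$22,336 × 125%/9⌋ = $3,102. Book value $19,234.
Year 4: ⌊$19,234 × 125%/9⌋ = $2,671. Book value $16,563.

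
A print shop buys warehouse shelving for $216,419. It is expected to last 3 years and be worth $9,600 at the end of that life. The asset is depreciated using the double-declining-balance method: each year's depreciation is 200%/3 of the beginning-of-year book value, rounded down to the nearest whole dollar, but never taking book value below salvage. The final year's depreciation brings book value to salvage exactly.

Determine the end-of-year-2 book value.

Depreciable base = $216,419 − $9,600 = $206,819.
Year 1: ⌊$216,419 × 200%/3⌋ = $144,279. Book value $72,140.
Year 2: ⌊$72,140 × 200%/3⌋ = $48,093. Book value $24,047.

$24,047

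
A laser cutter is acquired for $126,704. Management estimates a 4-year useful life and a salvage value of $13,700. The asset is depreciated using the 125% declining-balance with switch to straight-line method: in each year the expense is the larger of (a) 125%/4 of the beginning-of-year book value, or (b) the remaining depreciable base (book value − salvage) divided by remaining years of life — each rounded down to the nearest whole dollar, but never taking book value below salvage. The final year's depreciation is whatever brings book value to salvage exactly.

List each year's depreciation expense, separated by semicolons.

$39,595; $27,221; $23,094; $23,094

Depreciable base = $126,704 − $13,700 = $113,004.
Year 1: DB = ⌊$126,704 × 125%/4⌋ = $39,595; SL = ⌊$113,004/4⌋ = $28,251 → take DB $39,595. Book value $87,109.
Year 2: DB = ⌊$87,109 × 125%/4⌋ = $27,221; SL = ⌊$73,409/3⌋ = $24,469 → take DB $27,221. Book value $59,888.
Year 3: DB = ⌊$59,888 × 125%/4⌋ = $18,715; SL = ⌊$46,188/2⌋ = $23,094 → take SL $23,094. Book value $36,794.
Year 4 (final): $36,794 − $13,700 = $23,094. Book value $13,700.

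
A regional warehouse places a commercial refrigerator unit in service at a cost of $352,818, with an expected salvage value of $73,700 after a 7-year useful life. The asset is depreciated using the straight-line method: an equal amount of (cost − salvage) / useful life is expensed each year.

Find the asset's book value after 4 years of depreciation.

$193,322

Depreciable base = $352,818 − $73,700 = $279,118.
Annual expense = $279,118 / 7 = $39,874.
End of year 1: book value $312,944.
End of year 2: book value $273,070.
End of year 3: book value $233,196.
End of year 4: book value $193,322.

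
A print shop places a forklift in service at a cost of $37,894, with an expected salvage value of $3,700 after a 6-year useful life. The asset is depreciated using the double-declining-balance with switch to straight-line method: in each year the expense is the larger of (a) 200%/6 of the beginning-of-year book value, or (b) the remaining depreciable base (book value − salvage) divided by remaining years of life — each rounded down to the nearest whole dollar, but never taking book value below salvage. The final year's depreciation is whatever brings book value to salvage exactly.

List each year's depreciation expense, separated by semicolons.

Depreciable base = $37,894 − $3,700 = $34,194.
Year 1: DB = ⌊$37,894 × 200%/6⌋ = $12,631; SL = ⌊$34,194/6⌋ = $5,699 → take DB $12,631. Book value $25,263.
Year 2: DB = ⌊$25,263 × 200%/6⌋ = $8,421; SL = ⌊$21,563/5⌋ = $4,312 → take DB $8,421. Book value $16,842.
Year 3: DB = ⌊$16,842 × 200%/6⌋ = $5,614; SL = ⌊$13,142/4⌋ = $3,285 → take DB $5,614. Book value $11,228.
Year 4: DB = ⌊$11,228 × 200%/6⌋ = $3,742; SL = ⌊$7,528/3⌋ = $2,509 → take DB $3,742. Book value $7,486.
Year 5: DB = ⌊$7,486 × 200%/6⌋ = $2,495; SL = ⌊$3,786/2⌋ = $1,893 → take DB $2,495. Book value $4,991.
Year 6 (final): $4,991 − $3,700 = $1,291. Book value $3,700.

$12,631; $8,421; $5,614; $3,742; $2,495; $1,291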